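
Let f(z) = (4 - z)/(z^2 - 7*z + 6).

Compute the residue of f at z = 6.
Write f(z) = P(z)/Q(z) with P(z) = 4 - z and Q(z) = z^2 - 7*z + 6.
The denominator factors as Q(z) = (z - 1)*(z - 6), so z = 6 is a simple zero of Q and P is analytic there; z = 6 is therefore a simple pole and
  Res(f, z₀) = P(z₀)/Q'(z₀).

Q'(z) = 2*z - 7, so Q'(6) = 5.
P(6) = -2.

Res(f, 6) = (-2)/(5) = -2/5

Final answer: -2/5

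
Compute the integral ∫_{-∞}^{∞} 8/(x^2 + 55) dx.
Let f(z) = 8/(z^2 + 55). The denominator has no real zeros and deg Q - deg P = 2 ≥ 2, so the integral of f over the upper semicircle |z| = R tends to 0 as R → ∞. Closing the contour in the upper half-plane,
  ∫_{-∞}^{∞} f(x) dx = 2πi · Σ Res(f, z_k)  over the poles with Im z_k > 0.

Zeros of the denominator: z^2 + 55 = 0 gives z = ±sqrt(55)*I.
Upper half-plane: z = sqrt(55)*I (simple).

Each pole is a simple zero of Q(z) = z^2 + 55, so Res(f, z₀) = P(z₀)/Q'(z₀) with P(z) = 8, Q'(z) = 2*z:
  Res(f, sqrt(55)*I) = (8)/(2*sqrt(55)*I) = -4*sqrt(55)*I/55

∫_{-∞}^{∞} f(x) dx = 2πi · (-4*sqrt(55)*I/55) = 8*sqrt(55)*pi/55

Final answer: 8*sqrt(55)*pi/55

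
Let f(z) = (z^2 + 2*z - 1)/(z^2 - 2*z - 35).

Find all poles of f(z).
The singularities of f are the zeros of the denominator. Factoring,
  z^2 - 2*z - 35 = (z + 5)*(z - 7)
so the candidates are z = -5, z = 7.

Check the numerator P(z) = z^2 + 2*z - 1 at each one:
  P(-5) = 14 ≠ 0, so z = -5 is a (simple) pole.
  P(7) = 62 ≠ 0, so z = 7 is a (simple) pole.

Poles of f: {-5, 7}

Final answer: {-5, 7}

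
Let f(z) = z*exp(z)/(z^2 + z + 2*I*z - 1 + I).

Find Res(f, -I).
-I*exp(-I)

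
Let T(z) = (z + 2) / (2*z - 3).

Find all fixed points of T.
{1 - sqrt(2), 1 + sqrt(2)}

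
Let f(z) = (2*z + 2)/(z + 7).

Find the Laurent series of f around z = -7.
Put w = z - (-7), i.e. z = w - 7. The denominator is w, so it suffices to rewrite the numerator in powers of w.

P(z) = 2*z + 2
P(w - 7) = -12 + 2*w

Dividing each term by w:
  f = -12/w + 2

Substituting back w = z + 7:
  f(z) = -12/(z + 7) + 2

The series is finite because the numerator is a polynomial; the negative powers form the principal part, and the coefficient of 1/(z + 7) gives Res(f, -7) = -12.

Final answer: -12/(z + 7) + 2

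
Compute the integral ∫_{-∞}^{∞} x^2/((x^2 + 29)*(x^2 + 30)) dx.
Let f(z) = z^2/((z^2 + 29)*(z^2 + 30)). The denominator has no real zeros and deg Q - deg P = 2 ≥ 2, so the integral of f over the upper semicircle |z| = R tends to 0 as R → ∞. Closing the contour in the upper half-plane,
  ∫_{-∞}^{∞} f(x) dx = 2πi · Σ Res(f, z_k)  over the poles with Im z_k > 0.

Zeros of the denominator: z^2 + 29 = 0 gives z = ±sqrt(29)*I; z^2 + 30 = 0 gives z = ±sqrt(30)*I.
Upper half-plane: z = sqrt(29)*I, z = sqrt(30)*I (simple).

Each pole is a simple zero of Q(z) = z^4 + 59*z^2 + 870, so Res(f, z₀) = P(z₀)/Q'(z₀) with P(z) = z^2, Q'(z) = 4*z^3 + 118*z:
  Res(f, sqrt(29)*I) = (-29)/(2*sqrt(29)*I) = sqrt(29)*I/2
  Res(f, sqrt(30)*I) = (-30)/(-2*sqrt(30)*I) = -sqrt(30)*I/2

Sum of residues: I*(-sqrt(30) + sqrt(29))/2
∫_{-∞}^{∞} f(x) dx = 2πi · (I*(-sqrt(30) + sqrt(29))/2) = pi*(-sqrt(29) + sqrt(30))

Final answer: pi*(-sqrt(29) + sqrt(30))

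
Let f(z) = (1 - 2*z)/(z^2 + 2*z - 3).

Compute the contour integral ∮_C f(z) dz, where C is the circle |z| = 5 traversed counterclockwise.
By the residue theorem, ∮_C f(z) dz = 2πi · (sum of the residues of f at the poles inside |z| = 5).

The denominator factors as (z + 3)*(z - 1), so the singularities of f are simple poles at z = -3, z = 1.
  |-3|² = 9 < 25 = 5², so this pole is inside the contour.
  |1|² = 1 < 25 = 5², so this pole is inside the contour.

With P(z) = 1 - 2*z and Q(z) = z^2 + 2*z - 3, each pole is simple, so Res(f, z₀) = P(z₀)/Q'(z₀) with Q'(z) = 2*z + 2.
  Res(f, -3) = P(-3)/Q'(-3) = (7)/(-4) = -7/4
  Res(f, 1) = P(1)/Q'(1) = (-1)/(4) = -1/4

Sum of residues inside C: -2
∮_C f(z) dz = 2πi · (-2) = -4*I*pi

Final answer: -4*I*pi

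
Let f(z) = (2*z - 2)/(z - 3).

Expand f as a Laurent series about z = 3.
Put w = z - (3), i.e. z = w + 3. The denominator is w, so it suffices to rewrite the numerator in powers of w.

P(z) = 2*z - 2
P(w + 3) = 4 + 2*w

Dividing each term by w:
  f = 4/w + 2

Substituting back w = z - 3:
  f(z) = 4/(z - 3) + 2

The series is finite because the numerator is a polynomial; the negative powers form the principal part, and the coefficient of 1/(z - 3) gives Res(f, 3) = 4.

Final answer: 4/(z - 3) + 2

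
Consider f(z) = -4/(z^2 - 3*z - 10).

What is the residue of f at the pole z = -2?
Write f(z) = P(z)/Q(z) with P(z) = -4 and Q(z) = z^2 - 3*z - 10.
The denominator factors as Q(z) = (z + 2)*(z - 5), so z = -2 is a simple zero of Q and P is analytic there; z = -2 is therefore a simple pole and
  Res(f, z₀) = P(z₀)/Q'(z₀).

Q'(z) = 2*z - 3, so Q'(-2) = -7.
P(-2) = -4.

Res(f, -2) = (-4)/(-7) = 4/7

Final answer: 4/7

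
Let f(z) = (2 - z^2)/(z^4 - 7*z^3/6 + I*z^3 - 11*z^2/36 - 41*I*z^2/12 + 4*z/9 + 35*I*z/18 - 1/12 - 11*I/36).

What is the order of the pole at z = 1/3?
Factor the denominator:
  z^4 - 7*z^3/6 + I*z^3 - 11*z^2/36 - 41*I*z^2/12 + 4*z/9 + 35*I*z/18 - 1/12 - 11*I/36 = (z - 1/3)^2*(z - 3/2 - I/2)*(z + 1 + 3*I/2)

The numerator P(z) = 2 - z^2 has P(1/3) = 17/9 ≠ 0, so no factor of (z - 1/3) cancels.
Near z = 1/3 we can therefore write f(z) = g(z)/(z - 1/3)^2 with g analytic at 1/3 and g(1/3) ≠ 0 (g is the numerator divided by the remaining denominator factors).

Hence z = 1/3 is a pole of order 2.

Final answer: 2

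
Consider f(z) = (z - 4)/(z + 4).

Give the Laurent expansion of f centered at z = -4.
Put w = z - (-4), i.e. z = w - 4. The denominator is w, so it suffices to rewrite the numerator in powers of w.

P(z) = z - 4
P(w - 4) = -8 + w

Dividing each term by w:
  f = -8/w + 1

Substituting back w = z + 4:
  f(z) = -8/(z + 4) + 1

The series is finite because the numerator is a polynomial; the negative powers form the principal part, and the coefficient of 1/(z + 4) gives Res(f, -4) = -8.

Final answer: -8/(z + 4) + 1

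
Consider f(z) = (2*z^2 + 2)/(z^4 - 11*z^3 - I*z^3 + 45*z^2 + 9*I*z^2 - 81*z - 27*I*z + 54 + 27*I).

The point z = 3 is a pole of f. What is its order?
Factor the denominator:
  z^4 - 11*z^3 - I*z^3 + 45*z^2 + 9*I*z^2 - 81*z - 27*I*z + 54 + 27*I = (z - 3)^3*(z - 2 - I)

The numerator P(z) = 2*z^2 + 2 has P(3) = 20 ≠ 0, so no factor of (z - 3) cancels.
Near z = 3 we can therefore write f(z) = g(z)/(z - 3)^3 with g analytic at 3 and g(3) ≠ 0 (g is the numerator divided by the remaining denominator factors).

Hence z = 3 is a pole of order 3.

Final answer: 3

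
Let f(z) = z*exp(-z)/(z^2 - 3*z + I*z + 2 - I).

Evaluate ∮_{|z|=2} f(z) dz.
pi*(1 - I)*exp(-1)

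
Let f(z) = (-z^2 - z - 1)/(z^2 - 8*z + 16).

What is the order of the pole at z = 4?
Factor the denominator:
  z^2 - 8*z + 16 = (z - 4)^2

The numerator P(z) = -z^2 - z - 1 has P(4) = -21 ≠ 0, so no factor of (z - 4) cancels.
Near z = 4 we can therefore write f(z) = g(z)/(z - 4)^2 with g analytic at 4 and g(4) ≠ 0 (g is just the numerator).

Hence z = 4 is a pole of order 2.

Final answer: 2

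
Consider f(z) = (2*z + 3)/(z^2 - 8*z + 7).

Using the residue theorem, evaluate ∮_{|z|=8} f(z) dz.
4*I*pi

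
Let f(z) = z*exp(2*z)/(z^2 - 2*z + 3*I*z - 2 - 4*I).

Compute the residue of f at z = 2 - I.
(3/5 - 4*I/5)*exp(4 - 2*I)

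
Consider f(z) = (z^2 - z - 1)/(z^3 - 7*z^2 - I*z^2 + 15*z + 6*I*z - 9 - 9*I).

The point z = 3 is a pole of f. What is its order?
Factor the denominator:
  z^3 - 7*z^2 - I*z^2 + 15*z + 6*I*z - 9 - 9*I = (z - 3)^2*(z - 1 - I)

The numerator P(z) = z^2 - z - 1 has P(3) = 5 ≠ 0, so no factor of (z - 3) cancels.
Near z = 3 we can therefore write f(z) = g(z)/(z - 3)^2 with g analytic at 3 and g(3) ≠ 0 (g is the numerator divided by the remaining denominator factors).

Hence z = 3 is a pole of order 2.

Final answer: 2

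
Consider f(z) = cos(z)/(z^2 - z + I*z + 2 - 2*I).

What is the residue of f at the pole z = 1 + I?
(1/10 - 3*I/10)*cos(1 + I)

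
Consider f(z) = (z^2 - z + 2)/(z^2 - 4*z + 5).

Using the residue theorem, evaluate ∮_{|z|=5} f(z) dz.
6*I*pi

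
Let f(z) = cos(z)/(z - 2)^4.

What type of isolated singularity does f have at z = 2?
Write f(z) = g(z)/(z - 2)^4 with g(z) = cos(z).
g is entire and g(2) = cos(2) ≠ 0, so no factor of (z - 2) cancels: the Laurent expansion of f about z = 2 starts at the power -4, i.e. lim_{z→z₀} (z - z₀)^4 f(z) = cos(2) is finite and nonzero.
So z = 2 is a pole of order 4.

Final answer: pole of order 4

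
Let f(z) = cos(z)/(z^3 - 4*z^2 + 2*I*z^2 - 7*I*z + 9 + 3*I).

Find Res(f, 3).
Write f(z) = P(z)/Q(z) with P(z) = cos(z) and Q(z) = z^3 - 4*z^2 + 2*I*z^2 - 7*I*z + 9 + 3*I.
The denominator factors as Q(z) = (z + 1 + I)*(z - 2 + I)*(z - 3), so z = 3 is a simple zero of Q and P is analytic there; z = 3 is therefore a simple pole and
  Res(f, z₀) = P(z₀)/Q'(z₀).

Q'(z) = 3*z^2 - 8*z + 4*I*z - 7*I, so Q'(3) = 3 + 5*I.
P(3) = cos(3).

Res(f, 3) = (cos(3))/(3 + 5*I) = (3/34 - 5*I/34)*cos(3)

Final answer: (3/34 - 5*I/34)*cos(3)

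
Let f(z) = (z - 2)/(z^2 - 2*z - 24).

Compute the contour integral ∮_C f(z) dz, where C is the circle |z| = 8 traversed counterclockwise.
By the residue theorem, ∮_C f(z) dz = 2πi · (sum of the residues of f at the poles inside |z| = 8).

The denominator factors as (z - 6)*(z + 4), so the singularities of f are simple poles at z = 6, z = -4.
  |6|² = 36 < 64 = 8², so this pole is inside the contour.
  |-4|² = 16 < 64 = 8², so this pole is inside the contour.

With P(z) = z - 2 and Q(z) = z^2 - 2*z - 24, each pole is simple, so Res(f, z₀) = P(z₀)/Q'(z₀) with Q'(z) = 2*z - 2.
  Res(f, 6) = P(6)/Q'(6) = (4)/(10) = 2/5
  Res(f, -4) = P(-4)/Q'(-4) = (-6)/(-10) = 3/5

Sum of residues inside C: 1
∮_C f(z) dz = 2πi · (1) = 2*I*pi

Final answer: 2*I*pi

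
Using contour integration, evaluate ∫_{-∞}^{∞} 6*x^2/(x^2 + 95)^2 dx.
Let f(z) = 6*z^2/(z^2 + 95)^2. The denominator has no real zeros and deg Q - deg P = 2 ≥ 2, so the integral of f over the upper semicircle |z| = R tends to 0 as R → ∞. Closing the contour in the upper half-plane,
  ∫_{-∞}^{∞} f(x) dx = 2πi · Σ Res(f, z_k)  over the poles with Im z_k > 0.

Zeros of the denominator: z^2 + 95 = 0 gives z = ±sqrt(95)*I.
Upper half-plane: z = sqrt(95)*I (a pole of order 2).

Write f(z) = g(z)/(z - sqrt(95)*I)^2 with g(z) = 6*z^2/(z + sqrt(95)*I)^2. For a double pole, Res(f, z₀) = g'(z₀):
  g'(z) = 12*sqrt(95)*I*z/(z + sqrt(95)*I)^3
  Res(f, sqrt(95)*I) = g'(sqrt(95)*I) = -3*sqrt(95)*I/190

∫_{-∞}^{∞} f(x) dx = 2πi · (-3*sqrt(95)*I/190) = 3*sqrt(95)*pi/95

Final answer: 3*sqrt(95)*pi/95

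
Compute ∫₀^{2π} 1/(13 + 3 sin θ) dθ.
Call the integral J. The integrand is 2π-periodic and we integrate over a full period, so shifting θ does not change the value (θ → θ + π/2 turns sin θ into cos θ). Hence
  J = ∫₀^{2π} dθ/(13 + 3 cos θ).
Put z = e^{iθ}: then cos θ = (z + 1/z)/2, dθ = dz/(iz), and z runs once counterclockwise around |z| = 1:
  J = ∮_{|z|=1} 1/(13 + 3*(z + 1/z)/2) · dz/(iz) = (2/i) ∮_{|z|=1} dz/(3*z^2 + 26*z + 3).
The roots of 3*z^2 + 26*z + 3 are z = (-13 ± sqrt(13^2 - 3^2))/3, with sqrt(160) = 4*sqrt(10); their product is 1, so only z₊ = -13/3 + 4*sqrt(10)/3 lies inside the unit circle (z₋ = -13/3 - 4*sqrt(10)/3 lies outside).
z₊ is a simple zero of q(z) = 3*z^2 + 26*z + 3, so Res(1/q, z₊) = 1/q'(z₊) with q'(z) = 6*z + 26; and q'(z₊) = 3*(z₊ - z₋) = 8*sqrt(10).
Therefore J = (2/i) · 2πi · 1/(8*sqrt(10)) = 2*pi/(4*sqrt(10)) = sqrt(10)*pi/20

Final answer: sqrt(10)*pi/20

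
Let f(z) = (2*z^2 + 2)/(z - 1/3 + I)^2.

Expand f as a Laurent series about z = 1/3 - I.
Put w = z - (1/3 - I), i.e. z = w + 1/3 - I. The denominator is w^2, so it suffices to rewrite the numerator in powers of w.

P(z) = 2*z^2 + 2
P(w + 1/3 - I) = 2/9 - 4*I/3 + (4/3 - 4*I)*w + 2*w^2

Dividing each term by w^2:
  f = (2/9 - 4*I/3)/w^2 + (4/3 - 4*I)/w + 2

Substituting back w = z - 1/3 + I:
  f(z) = (2/9 - 4*I/3)/(z - 1/3 + I)^2 + (4/3 - 4*I)/(z - 1/3 + I) + 2

The series is finite because the numerator is a polynomial; the negative powers form the principal part, and the coefficient of 1/(z - 1/3 + I) gives Res(f, 1/3 - I) = 4/3 - 4*I.

Final answer: (2/9 - 4*I/3)/(z - 1/3 + I)^2 + (4/3 - 4*I)/(z - 1/3 + I) + 2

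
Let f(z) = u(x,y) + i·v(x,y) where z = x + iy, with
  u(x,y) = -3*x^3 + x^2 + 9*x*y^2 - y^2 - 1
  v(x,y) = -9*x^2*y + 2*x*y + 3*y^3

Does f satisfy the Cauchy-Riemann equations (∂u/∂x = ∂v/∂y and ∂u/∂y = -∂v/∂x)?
∂u/∂x = -9*x^2 + 2*x + 9*y^2
∂v/∂y = -9*x^2 + 2*x + 9*y^2
∂u/∂y = 18*x*y - 2*y
∂v/∂x = -18*x*y + 2*y
∂u/∂x = ∂v/∂y and ∂u/∂y = -∂v/∂x hold identically; f is analytic.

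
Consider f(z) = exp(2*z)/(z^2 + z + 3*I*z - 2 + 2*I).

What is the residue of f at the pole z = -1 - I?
(-1/2 - I/2)*exp(-2 - 2*I)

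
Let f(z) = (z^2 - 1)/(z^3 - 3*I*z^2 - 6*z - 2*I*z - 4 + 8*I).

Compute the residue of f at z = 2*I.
Write f(z) = P(z)/Q(z) with P(z) = z^2 - 1 and Q(z) = z^3 - 3*I*z^2 - 6*z - 2*I*z - 4 + 8*I.
The denominator factors as Q(z) = (z - 2*I)*(z + 2)*(z - 2 - I), so z = 2*I is a simple zero of Q and P is analytic there; z = 2*I is therefore a simple pole and
  Res(f, z₀) = P(z₀)/Q'(z₀).

Q'(z) = 3*z^2 - 6*I*z - 6 - 2*I, so Q'(2*I) = -6 - 2*I.
P(2*I) = -5.

Res(f, 2*I) = (-5)/(-6 - 2*I) = 3/4 - I/4

Final answer: 3/4 - I/4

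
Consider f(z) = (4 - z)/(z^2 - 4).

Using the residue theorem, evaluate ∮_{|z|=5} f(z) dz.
By the residue theorem, ∮_C f(z) dz = 2πi · (sum of the residues of f at the poles inside |z| = 5).

The denominator factors as (z - 2)*(z + 2), so the singularities of f are simple poles at z = 2, z = -2.
  |2|² = 4 < 25 = 5², so this pole is inside the contour.
  |-2|² = 4 < 25 = 5², so this pole is inside the contour.

With P(z) = 4 - z and Q(z) = z^2 - 4, each pole is simple, so Res(f, z₀) = P(z₀)/Q'(z₀) with Q'(z) = 2*z.
  Res(f, 2) = P(2)/Q'(2) = (2)/(4) = 1/2
  Res(f, -2) = P(-2)/Q'(-2) = (6)/(-4) = -3/2

Sum of residues inside C: -1
∮_C f(z) dz = 2πi · (-1) = -2*I*pi

Final answer: -2*I*pi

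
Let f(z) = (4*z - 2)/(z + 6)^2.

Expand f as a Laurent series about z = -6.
Put w = z - (-6), i.e. z = w - 6. The denominator is w^2, so it suffices to rewrite the numerator in powers of w.

P(z) = 4*z - 2
P(w - 6) = -26 + 4*w

Dividing each term by w^2:
  f = -26/w^2 + 4/w

Substituting back w = z + 6:
  f(z) = -26/(z + 6)^2 + 4/(z + 6)

The series is finite because the numerator is a polynomial; the negative powers form the principal part, and the coefficient of 1/(z + 6) gives Res(f, -6) = 4.

Final answer: -26/(z + 6)^2 + 4/(z + 6)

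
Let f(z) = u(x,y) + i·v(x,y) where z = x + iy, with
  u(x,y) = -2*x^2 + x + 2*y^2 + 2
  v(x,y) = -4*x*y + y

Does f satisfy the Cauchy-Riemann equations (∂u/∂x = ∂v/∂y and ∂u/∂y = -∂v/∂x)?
∂u/∂x = 1 - 4*x
∂v/∂y = 1 - 4*x
∂u/∂y = 4*y
∂v/∂x = -4*y
∂u/∂x = ∂v/∂y and ∂u/∂y = -∂v/∂x hold identically; f is analytic.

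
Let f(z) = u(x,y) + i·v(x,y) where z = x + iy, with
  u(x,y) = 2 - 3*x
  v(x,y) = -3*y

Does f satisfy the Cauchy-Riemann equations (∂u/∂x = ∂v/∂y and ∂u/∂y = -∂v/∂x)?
∂u/∂x = -3
∂v/∂y = -3
∂u/∂y = 0
∂v/∂x = 0
∂u/∂x = ∂v/∂y and ∂u/∂y = -∂v/∂x hold identically; f is analytic.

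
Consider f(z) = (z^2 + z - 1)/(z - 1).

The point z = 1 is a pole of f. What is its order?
1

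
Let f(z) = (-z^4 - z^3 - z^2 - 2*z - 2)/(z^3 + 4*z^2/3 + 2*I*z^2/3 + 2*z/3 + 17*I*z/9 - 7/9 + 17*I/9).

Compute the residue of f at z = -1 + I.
-18/305 + 198*I/305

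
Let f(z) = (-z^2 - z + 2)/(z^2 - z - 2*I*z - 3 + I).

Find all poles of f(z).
The singularities of f are the zeros of the denominator. Factoring,
  z^2 - z - 2*I*z - 3 + I = (z - 2 - I)*(z + 1 - I)
so the candidates are z = 2 + I, z = -1 + I.

Check the numerator P(z) = -z^2 - z + 2 at each one:
  P(2 + I) = -3 - 5*I ≠ 0, so z = 2 + I is a (simple) pole.
  P(-1 + I) = 3 + I ≠ 0, so z = -1 + I is a (simple) pole.

Poles of f: {-1 + I, 2 + I}

Final answer: {-1 + I, 2 + I}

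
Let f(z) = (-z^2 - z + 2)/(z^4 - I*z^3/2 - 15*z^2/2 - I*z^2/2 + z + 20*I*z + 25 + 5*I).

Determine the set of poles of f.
The singularities of f are the zeros of the denominator. Factoring,
  z^4 - I*z^3/2 - 15*z^2/2 - I*z^2/2 + z + 20*I*z + 25 + 5*I = (z + 3 + I)*(z - 1 - 3*I/2)*(z - 3 + I)*(z + 1 - I)
so the candidates are z = -3 - I, z = 1 + 3*I/2, z = 3 - I, z = -1 + I.

Check the numerator P(z) = -z^2 - z + 2 at each one:
  P(-3 - I) = -3 - 5*I ≠ 0, so z = -3 - I is a (simple) pole.
  P(1 + 3*I/2) = 9/4 - 9*I/2 ≠ 0, so z = 1 + 3*I/2 is a (simple) pole.
  P(3 - I) = -9 + 7*I ≠ 0, so z = 3 - I is a (simple) pole.
  P(-1 + I) = 3 + I ≠ 0, so z = -1 + I is a (simple) pole.

Poles of f: {-3 - I, -1 + I, 1 + 3*I/2, 3 - I}

Final answer: {-3 - I, -1 + I, 1 + 3*I/2, 3 - I}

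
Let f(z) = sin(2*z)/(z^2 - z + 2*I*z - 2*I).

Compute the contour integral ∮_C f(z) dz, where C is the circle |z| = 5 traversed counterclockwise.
By the residue theorem, ∮_C f(z) dz = 2πi · (sum of the residues of f at the poles inside |z| = 5).

The denominator factors as (z - 1)*(z + 2*I), so the singularities of f are simple poles at z = 1, z = -2*I.
  |1|² = 1 < 25 = 5², so this pole is inside the contour.
  |-2*I|² = 4 < 25 = 5², so this pole is inside the contour.

With P(z) = sin(2*z) and Q(z) = z^2 - z + 2*I*z - 2*I, each pole is simple, so Res(f, z₀) = P(z₀)/Q'(z₀) with Q'(z) = 2*z - 1 + 2*I.
  Res(f, 1) = P(1)/Q'(1) = (sin(2))/(1 + 2*I) = (1/5 - 2*I/5)*sin(2)
  Res(f, -2*I) = P(-2*I)/Q'(-2*I) = (-I*sinh(4))/(-1 - 2*I) = (2/5 + I/5)*sinh(4)

Sum of residues inside C: (1/5 - 2*I/5)*sin(2) + (2/5 + I/5)*sinh(4)
∮_C f(z) dz = 2πi · ((1/5 - 2*I/5)*sin(2) + (2/5 + I/5)*sinh(4)) = pi*(4/5 + 2*I/5)*sin(2) + pi*(-2/5 + 4*I/5)*sinh(4)

Final answer: pi*(4/5 + 2*I/5)*sin(2) + pi*(-2/5 + 4*I/5)*sinh(4)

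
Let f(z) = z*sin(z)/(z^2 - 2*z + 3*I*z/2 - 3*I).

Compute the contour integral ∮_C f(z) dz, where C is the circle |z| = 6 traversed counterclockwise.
pi*(24/25 + 32*I/25)*sin(2) + pi*(18/25 + 24*I/25)*sinh(3/2)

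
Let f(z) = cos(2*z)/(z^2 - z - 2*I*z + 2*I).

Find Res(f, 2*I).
Write f(z) = P(z)/Q(z) with P(z) = cos(2*z) and Q(z) = z^2 - z - 2*I*z + 2*I.
The denominator factors as Q(z) = (z - 2*I)*(z - 1), so z = 2*I is a simple zero of Q and P is analytic there; z = 2*I is therefore a simple pole and
  Res(f, z₀) = P(z₀)/Q'(z₀).

Q'(z) = 2*z - 1 - 2*I, so Q'(2*I) = -1 + 2*I.
P(2*I) = cosh(4).

Res(f, 2*I) = (cosh(4))/(-1 + 2*I) = (-1/5 - 2*I/5)*cosh(4)

Final answer: (-1/5 - 2*I/5)*cosh(4)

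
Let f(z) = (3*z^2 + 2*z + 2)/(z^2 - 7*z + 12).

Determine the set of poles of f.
The singularities of f are the zeros of the denominator. Factoring,
  z^2 - 7*z + 12 = (z - 4)*(z - 3)
so the candidates are z = 4, z = 3.

Check the numerator P(z) = 3*z^2 + 2*z + 2 at each one:
  P(4) = 58 ≠ 0, so z = 4 is a (simple) pole.
  P(3) = 35 ≠ 0, so z = 3 is a (simple) pole.

Poles of f: {3, 4}

Final answer: {3, 4}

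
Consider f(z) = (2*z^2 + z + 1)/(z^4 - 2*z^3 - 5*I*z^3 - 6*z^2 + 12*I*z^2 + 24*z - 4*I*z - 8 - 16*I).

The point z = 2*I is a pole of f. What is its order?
3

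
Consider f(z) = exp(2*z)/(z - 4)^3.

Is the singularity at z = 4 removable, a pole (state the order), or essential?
pole of order 3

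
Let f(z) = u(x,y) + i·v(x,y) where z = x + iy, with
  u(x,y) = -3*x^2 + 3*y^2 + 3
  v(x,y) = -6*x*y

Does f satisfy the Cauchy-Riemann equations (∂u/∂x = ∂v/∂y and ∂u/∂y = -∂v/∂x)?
∂u/∂x = -6*x
∂v/∂y = -6*x
∂u/∂y = 6*y
∂v/∂x = -6*y
∂u/∂x = ∂v/∂y and ∂u/∂y = -∂v/∂x hold identically; f is analytic.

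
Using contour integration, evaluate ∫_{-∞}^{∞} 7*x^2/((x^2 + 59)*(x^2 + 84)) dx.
Let f(z) = 7*z^2/((z^2 + 59)*(z^2 + 84)). The denominator has no real zeros and deg Q - deg P = 2 ≥ 2, so the integral of f over the upper semicircle |z| = R tends to 0 as R → ∞. Closing the contour in the upper half-plane,
  ∫_{-∞}^{∞} f(x) dx = 2πi · Σ Res(f, z_k)  over the poles with Im z_k > 0.

Zeros of the denominator: z^2 + 84 = 0 gives z = ±2*sqrt(21)*I; z^2 + 59 = 0 gives z = ±sqrt(59)*I.
Upper half-plane: z = 2*sqrt(21)*I, z = sqrt(59)*I (simple).

Each pole is a simple zero of Q(z) = z^4 + 143*z^2 + 4956, so Res(f, z₀) = P(z₀)/Q'(z₀) with P(z) = 7*z^2, Q'(z) = 4*z^3 + 286*z:
  Res(f, 2*sqrt(21)*I) = (-588)/(-100*sqrt(21)*I) = -7*sqrt(21)*I/25
  Res(f, sqrt(59)*I) = (-413)/(50*sqrt(59)*I) = 7*sqrt(59)*I/50

Sum of residues: 7*I*(-2*sqrt(21) + sqrt(59))/50
∫_{-∞}^{∞} f(x) dx = 2πi · (7*I*(-2*sqrt(21) + sqrt(59))/50) = 7*pi*(-sqrt(59) + 2*sqrt(21))/25

Final answer: 7*pi*(-sqrt(59) + 2*sqrt(21))/25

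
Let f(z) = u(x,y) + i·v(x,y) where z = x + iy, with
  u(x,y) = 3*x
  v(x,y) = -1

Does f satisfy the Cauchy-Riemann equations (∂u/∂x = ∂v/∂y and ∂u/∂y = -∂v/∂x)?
∂u/∂x = 3
∂v/∂y = 0
∂u/∂y = 0
∂v/∂x = 0
∂u/∂x ≠ ∂v/∂y; the Cauchy-Riemann equations are not satisfied, so f is not analytic.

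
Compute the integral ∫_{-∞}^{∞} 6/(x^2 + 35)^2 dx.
Let f(z) = 6/(z^2 + 35)^2. The denominator has no real zeros and deg Q - deg P = 4 ≥ 2, so the integral of f over the upper semicircle |z| = R tends to 0 as R → ∞. Closing the contour in the upper half-plane,
  ∫_{-∞}^{∞} f(x) dx = 2πi · Σ Res(f, z_k)  over the poles with Im z_k > 0.

Zeros of the denominator: z^2 + 35 = 0 gives z = ±sqrt(35)*I.
Upper half-plane: z = sqrt(35)*I (a pole of order 2).

Write f(z) = g(z)/(z - sqrt(35)*I)^2 with g(z) = 6/(z + sqrt(35)*I)^2. For a double pole, Res(f, z₀) = g'(z₀):
  g'(z) = -12/(z + sqrt(35)*I)^3
  Res(f, sqrt(35)*I) = g'(sqrt(35)*I) = -3*sqrt(35)*I/2450

∫_{-∞}^{∞} f(x) dx = 2πi · (-3*sqrt(35)*I/2450) = 3*sqrt(35)*pi/1225

Final answer: 3*sqrt(35)*pi/1225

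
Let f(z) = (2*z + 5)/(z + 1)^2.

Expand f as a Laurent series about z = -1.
Put w = z - (-1), i.e. z = w - 1. The denominator is w^2, so it suffices to rewrite the numerator in powers of w.

P(z) = 2*z + 5
P(w - 1) = 3 + 2*w

Dividing each term by w^2:
  f = 3/w^2 + 2/w

Substituting back w = z + 1:
  f(z) = 3/(z + 1)^2 + 2/(z + 1)

The series is finite because the numerator is a polynomial; the negative powers form the principal part, and the coefficient of 1/(z + 1) gives Res(f, -1) = 2.

Final answer: 3/(z + 1)^2 + 2/(z + 1)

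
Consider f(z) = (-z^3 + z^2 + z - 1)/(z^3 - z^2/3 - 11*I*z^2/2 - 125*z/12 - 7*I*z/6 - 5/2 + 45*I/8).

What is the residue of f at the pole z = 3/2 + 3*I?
402/125 - 7251*I/2000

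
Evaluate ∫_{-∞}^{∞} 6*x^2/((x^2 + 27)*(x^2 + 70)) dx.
Let f(z) = 6*z^2/((z^2 + 27)*(z^2 + 70)). The denominator has no real zeros and deg Q - deg P = 2 ≥ 2, so the integral of f over the upper semicircle |z| = R tends to 0 as R → ∞. Closing the contour in the upper half-plane,
  ∫_{-∞}^{∞} f(x) dx = 2πi · Σ Res(f, z_k)  over the poles with Im z_k > 0.

Zeros of the denominator: z^2 + 70 = 0 gives z = ±sqrt(70)*I; z^2 + 27 = 0 gives z = ±3*sqrt(3)*I.
Upper half-plane: z = 3*sqrt(3)*I, z = sqrt(70)*I (simple).

Each pole is a simple zero of Q(z) = z^4 + 97*z^2 + 1890, so Res(f, z₀) = P(z₀)/Q'(z₀) with P(z) = 6*z^2, Q'(z) = 4*z^3 + 194*z:
  Res(f, 3*sqrt(3)*I) = (-162)/(258*sqrt(3)*I) = 9*sqrt(3)*I/43
  Res(f, sqrt(70)*I) = (-420)/(-86*sqrt(70)*I) = -3*sqrt(70)*I/43

Sum of residues: 3*I*(-sqrt(70) + 3*sqrt(3))/43
∫_{-∞}^{∞} f(x) dx = 2πi · (3*I*(-sqrt(70) + 3*sqrt(3))/43) = 6*pi*(-3*sqrt(3) + sqrt(70))/43

Final answer: 6*pi*(-3*sqrt(3) + sqrt(70))/43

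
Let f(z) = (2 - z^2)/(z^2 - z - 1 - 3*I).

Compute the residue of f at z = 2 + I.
Write f(z) = P(z)/Q(z) with P(z) = 2 - z^2 and Q(z) = z^2 - z - 1 - 3*I.
The denominator factors as Q(z) = (z + 1 + I)*(z - 2 - I), so z = 2 + I is a simple zero of Q and P is analytic there; z = 2 + I is therefore a simple pole and
  Res(f, z₀) = P(z₀)/Q'(z₀).

Q'(z) = 2*z - 1, so Q'(2 + I) = 3 + 2*I.
P(2 + I) = -1 - 4*I.

Res(f, 2 + I) = (-1 - 4*I)/(3 + 2*I) = -11/13 - 10*I/13

Final answer: -11/13 - 10*I/13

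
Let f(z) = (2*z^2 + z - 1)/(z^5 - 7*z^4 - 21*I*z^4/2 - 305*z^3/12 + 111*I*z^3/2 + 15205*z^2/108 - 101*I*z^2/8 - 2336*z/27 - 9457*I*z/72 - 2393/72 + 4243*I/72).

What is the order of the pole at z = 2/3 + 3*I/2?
3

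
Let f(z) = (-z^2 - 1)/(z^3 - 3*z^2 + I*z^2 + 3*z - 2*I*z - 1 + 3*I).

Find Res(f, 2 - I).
-6/5 - 2*I/5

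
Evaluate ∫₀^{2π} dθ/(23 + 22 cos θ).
Let J = ∫₀^{2π} dθ/(23 + 22 cos θ).
Put z = e^{iθ}: then cos θ = (z + 1/z)/2, dθ = dz/(iz), and z runs once counterclockwise around |z| = 1:
  J = ∮_{|z|=1} 1/(23 + 22*(z + 1/z)/2) · dz/(iz) = (2/i) ∮_{|z|=1} dz/(22*z^2 + 46*z + 22).
The roots of 22*z^2 + 46*z + 22 are z = (-23 ± sqrt(23^2 - 22^2))/22, with sqrt(45) = 3*sqrt(5); their product is 1, so only z₊ = -23/22 + 3*sqrt(5)/22 lies inside the unit circle (z₋ = -23/22 - 3*sqrt(5)/22 lies outside).
z₊ is a simple zero of q(z) = 22*z^2 + 46*z + 22, so Res(1/q, z₊) = 1/q'(z₊) with q'(z) = 44*z + 46; and q'(z₊) = 22*(z₊ - z₋) = 6*sqrt(5).
Therefore J = (2/i) · 2πi · 1/(6*sqrt(5)) = 2*pi/(3*sqrt(5)) = 2*sqrt(5)*pi/15

Final answer: 2*sqrt(5)*pi/15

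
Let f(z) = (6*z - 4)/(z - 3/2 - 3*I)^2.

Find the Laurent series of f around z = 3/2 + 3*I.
(5 + 18*I)/(z - 3/2 - 3*I)^2 + 6/(z - 3/2 - 3*I)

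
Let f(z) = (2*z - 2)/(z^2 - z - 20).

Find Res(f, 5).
8/9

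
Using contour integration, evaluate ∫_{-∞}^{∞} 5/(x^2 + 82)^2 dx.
Let f(z) = 5/(z^2 + 82)^2. The denominator has no real zeros and deg Q - deg P = 4 ≥ 2, so the integral of f over the upper semicircle |z| = R tends to 0 as R → ∞. Closing the contour in the upper half-plane,
  ∫_{-∞}^{∞} f(x) dx = 2πi · Σ Res(f, z_k)  over the poles with Im z_k > 0.

Zeros of the denominator: z^2 + 82 = 0 gives z = ±sqrt(82)*I.
Upper half-plane: z = sqrt(82)*I (a pole of order 2).

Write f(z) = g(z)/(z - sqrt(82)*I)^2 with g(z) = 5/(z + sqrt(82)*I)^2. For a double pole, Res(f, z₀) = g'(z₀):
  g'(z) = -10/(z + sqrt(82)*I)^3
  Res(f, sqrt(82)*I) = g'(sqrt(82)*I) = -5*sqrt(82)*I/26896

∫_{-∞}^{∞} f(x) dx = 2πi · (-5*sqrt(82)*I/26896) = 5*sqrt(82)*pi/13448

Final answer: 5*sqrt(82)*pi/13448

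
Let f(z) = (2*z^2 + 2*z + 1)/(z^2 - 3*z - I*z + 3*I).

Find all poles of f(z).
{I, 3}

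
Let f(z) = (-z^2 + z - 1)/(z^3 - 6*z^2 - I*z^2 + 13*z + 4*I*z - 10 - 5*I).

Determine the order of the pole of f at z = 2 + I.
Factor the denominator:
  z^3 - 6*z^2 - I*z^2 + 13*z + 4*I*z - 10 - 5*I = (z - 2 - I)^2*(z - 2 + I)

The numerator P(z) = -z^2 + z - 1 has P(2 + I) = -2 - 3*I ≠ 0, so no factor of (z - 2 - I) cancels.
Near z = 2 + I we can therefore write f(z) = g(z)/(z - 2 - I)^2 with g analytic at 2 + I and g(2 + I) ≠ 0 (g is the numerator divided by the remaining denominator factors).

Hence z = 2 + I is a pole of order 2.

Final answer: 2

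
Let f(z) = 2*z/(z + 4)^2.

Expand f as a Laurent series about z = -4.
Put w = z - (-4), i.e. z = w - 4. The denominator is w^2, so it suffices to rewrite the numerator in powers of w.

P(z) = 2*z
P(w - 4) = -8 + 2*w

Dividing each term by w^2:
  f = -8/w^2 + 2/w

Substituting back w = z + 4:
  f(z) = -8/(z + 4)^2 + 2/(z + 4)

The series is finite because the numerator is a polynomial; the negative powers form the principal part, and the coefficient of 1/(z + 4) gives Res(f, -4) = 2.

Final answer: -8/(z + 4)^2 + 2/(z + 4)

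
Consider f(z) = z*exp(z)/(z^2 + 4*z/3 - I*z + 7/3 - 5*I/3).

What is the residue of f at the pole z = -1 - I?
Write f(z) = P(z)/Q(z) with P(z) = z*exp(z) and Q(z) = z^2 + 4*z/3 - I*z + 7/3 - 5*I/3.
The denominator factors as Q(z) = (z + 1/3 - 2*I)*(z + 1 + I), so z = -1 - I is a simple zero of Q and P is analytic there; z = -1 - I is therefore a simple pole and
  Res(f, z₀) = P(z₀)/Q'(z₀).

Q'(z) = 2*z + 4/3 - I, so Q'(-1 - I) = -2/3 - 3*I.
P(-1 - I) = (-1 - I)*exp(-1 - I).

Res(f, -1 - I) = ((-1 - I)*exp(-1 - I))/(-2/3 - 3*I) = (33/85 - 21*I/85)*exp(-1 - I)

Final answer: (33/85 - 21*I/85)*exp(-1 - I)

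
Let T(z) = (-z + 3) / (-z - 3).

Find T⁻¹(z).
(-3*z - 3)/(z - 1)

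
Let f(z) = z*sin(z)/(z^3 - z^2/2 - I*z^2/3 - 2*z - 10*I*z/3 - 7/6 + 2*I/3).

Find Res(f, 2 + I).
Write f(z) = P(z)/Q(z) with P(z) = z*sin(z) and Q(z) = z^3 - z^2/2 - I*z^2/3 - 2*z - 10*I*z/3 - 7/6 + 2*I/3.
The denominator factors as Q(z) = (z + 3/2 + I)*(z - 2 - I)*(z - I/3), so z = 2 + I is a simple zero of Q and P is analytic there; z = 2 + I is therefore a simple pole and
  Res(f, z₀) = P(z₀)/Q'(z₀).

Q'(z) = 3*z^2 - z - 2*I*z/3 - 2 - 10*I/3, so Q'(2 + I) = 17/3 + 19*I/3.
P(2 + I) = (2 + I)*sin(2 + I).

Res(f, 2 + I) = ((2 + I)*sin(2 + I))/(17/3 + 19*I/3) = (159/650 - 63*I/650)*sin(2 + I)

Final answer: (159/650 - 63*I/650)*sin(2 + I)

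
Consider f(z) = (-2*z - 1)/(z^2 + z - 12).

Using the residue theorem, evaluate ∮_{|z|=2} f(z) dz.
By the residue theorem, ∮_C f(z) dz = 2πi · (sum of the residues of f at the poles inside |z| = 2).

The denominator factors as (z + 4)*(z - 3), so the singularities of f are simple poles at z = -4, z = 3.
  |-4|² = 16 > 4 = 2², so this pole is outside the contour.
  |3|² = 9 > 4 = 2², so this pole is outside the contour.

No pole lies inside the contour, so f is analytic on and inside C and the integral is 0 (Cauchy's theorem).

Final answer: 0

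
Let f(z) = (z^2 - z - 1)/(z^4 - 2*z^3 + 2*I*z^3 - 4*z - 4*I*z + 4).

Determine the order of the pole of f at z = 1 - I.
Factor the denominator:
  z^4 - 2*z^3 + 2*I*z^3 - 4*z - 4*I*z + 4 = (z - 1 + I)^3*(z + 1 - I)

The numerator P(z) = z^2 - z - 1 has P(1 - I) = -2 - I ≠ 0, so no factor of (z - 1 + I) cancels.
Near z = 1 - I we can therefore write f(z) = g(z)/(z - 1 + I)^3 with g analytic at 1 - I and g(1 - I) ≠ 0 (g is the numerator divided by the remaining denominator factors).

Hence z = 1 - I is a pole of order 3.

Final answer: 3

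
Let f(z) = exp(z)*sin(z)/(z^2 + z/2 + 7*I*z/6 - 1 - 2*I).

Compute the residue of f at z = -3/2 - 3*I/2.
Write f(z) = P(z)/Q(z) with P(z) = exp(z)*sin(z) and Q(z) = z^2 + z/2 + 7*I*z/6 - 1 - 2*I.
The denominator factors as Q(z) = (z + 3/2 + 3*I/2)*(z - 1 - I/3), so z = -3/2 - 3*I/2 is a simple zero of Q and P is analytic there; z = -3/2 - 3*I/2 is therefore a simple pole and
  Res(f, z₀) = P(z₀)/Q'(z₀).

Q'(z) = 2*z + 1/2 + 7*I/6, so Q'(-3/2 - 3*I/2) = -5/2 - 11*I/6.
P(-3/2 - 3*I/2) = -exp(-3/2 - 3*I/2)*sin(3/2 + 3*I/2).

Res(f, -3/2 - 3*I/2) = (-exp(-3/2 - 3*I/2)*sin(3/2 + 3*I/2))/(-5/2 - 11*I/6) = (45/173 - 33*I/173)*exp(-3/2 - 3*I/2)*sin(3/2 + 3*I/2)

Final answer: (45/173 - 33*I/173)*exp(-3/2 - 3*I/2)*sin(3/2 + 3*I/2)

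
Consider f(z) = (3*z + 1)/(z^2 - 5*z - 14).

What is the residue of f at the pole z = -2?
Write f(z) = P(z)/Q(z) with P(z) = 3*z + 1 and Q(z) = z^2 - 5*z - 14.
The denominator factors as Q(z) = (z + 2)*(z - 7), so z = -2 is a simple zero of Q and P is analytic there; z = -2 is therefore a simple pole and
  Res(f, z₀) = P(z₀)/Q'(z₀).

Q'(z) = 2*z - 5, so Q'(-2) = -9.
P(-2) = -5.

Res(f, -2) = (-5)/(-9) = 5/9

Final answer: 5/9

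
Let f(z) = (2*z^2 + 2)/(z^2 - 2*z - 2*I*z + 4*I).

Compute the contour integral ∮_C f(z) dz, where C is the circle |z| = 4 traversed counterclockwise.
pi*(-8 + 8*I)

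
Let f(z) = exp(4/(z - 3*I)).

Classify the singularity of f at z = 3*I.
Let u = z - 3*I. Then
  e^(4/u) = Σ_{k≥0} (4)^k/(k!·u^k) = 1 + 4/u + 8/u^2 + 32/(3*u^3) + ...
which has infinitely many negative powers of u, so exp(4/(z - 3*I)) has an essential singularity at z = 3*I.
So the singularity is essential.

Final answer: essential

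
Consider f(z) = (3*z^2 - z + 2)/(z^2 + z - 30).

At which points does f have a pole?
The singularities of f are the zeros of the denominator. Factoring,
  z^2 + z - 30 = (z + 6)*(z - 5)
so the candidates are z = -6, z = 5.

Check the numerator P(z) = 3*z^2 - z + 2 at each one:
  P(-6) = 116 ≠ 0, so z = -6 is a (simple) pole.
  P(5) = 72 ≠ 0, so z = 5 is a (simple) pole.

Poles of f: {-6, 5}

Final answer: {-6, 5}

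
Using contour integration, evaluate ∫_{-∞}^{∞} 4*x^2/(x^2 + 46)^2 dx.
sqrt(46)*pi/23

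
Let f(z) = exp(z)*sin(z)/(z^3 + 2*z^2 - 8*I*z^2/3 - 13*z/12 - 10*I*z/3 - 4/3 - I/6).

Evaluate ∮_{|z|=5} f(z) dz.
pi*(-2952/2257 - 1728*I/2257)*exp(2*I/3)*sinh(2/3) + pi*(-72/37 + 12*I/37)*exp(-1 + I/2)*sin(1 - I/2) + pi*(72/61 + 60*I/61)*exp(-1 + 3*I/2)*sin(1 - 3*I/2)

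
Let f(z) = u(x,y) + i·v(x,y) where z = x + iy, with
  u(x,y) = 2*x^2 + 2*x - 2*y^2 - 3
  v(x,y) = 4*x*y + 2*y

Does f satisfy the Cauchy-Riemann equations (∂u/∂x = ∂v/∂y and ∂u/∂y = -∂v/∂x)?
∂u/∂x = 4*x + 2
∂v/∂y = 4*x + 2
∂u/∂y = -4*y
∂v/∂x = 4*y
∂u/∂x = ∂v/∂y and ∂u/∂y = -∂v/∂x hold identically; f is analytic.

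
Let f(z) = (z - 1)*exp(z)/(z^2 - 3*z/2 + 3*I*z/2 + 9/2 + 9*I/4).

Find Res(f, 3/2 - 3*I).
Write f(z) = P(z)/Q(z) with P(z) = (z - 1)*exp(z) and Q(z) = z^2 - 3*z/2 + 3*I*z/2 + 9/2 + 9*I/4.
The denominator factors as Q(z) = (z - 3/2 + 3*I)*(z - 3*I/2), so z = 3/2 - 3*I is a simple zero of Q and P is analytic there; z = 3/2 - 3*I is therefore a simple pole and
  Res(f, z₀) = P(z₀)/Q'(z₀).

Q'(z) = 2*z - 3/2 + 3*I/2, so Q'(3/2 - 3*I) = 3/2 - 9*I/2.
P(3/2 - 3*I) = (1/2 - 3*I)*exp(3/2 - 3*I).

Res(f, 3/2 - 3*I) = ((1/2 - 3*I)*exp(3/2 - 3*I))/(3/2 - 9*I/2) = (19/30 - I/10)*exp(3/2 - 3*I)

Final answer: (19/30 - I/10)*exp(3/2 - 3*I)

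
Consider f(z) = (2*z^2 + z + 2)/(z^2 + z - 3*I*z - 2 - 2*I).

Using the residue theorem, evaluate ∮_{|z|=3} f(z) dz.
By the residue theorem, ∮_C f(z) dz = 2πi · (sum of the residues of f at the poles inside |z| = 3).

The denominator factors as (z - 2*I)*(z + 1 - I), so the singularities of f are simple poles at z = 2*I, z = -1 + I.
  |2*I|² = 4 < 9 = 3², so this pole is inside the contour.
  |-1 + I|² = 2 < 9 = 3², so this pole is inside the contour.

With P(z) = 2*z^2 + z + 2 and Q(z) = z^2 + z - 3*I*z - 2 - 2*I, each pole is simple, so Res(f, z₀) = P(z₀)/Q'(z₀) with Q'(z) = 2*z + 1 - 3*I.
  Res(f, 2*I) = P(2*I)/Q'(2*I) = (-6 + 2*I)/(1 + I) = -2 + 4*I
  Res(f, -1 + I) = P(-1 + I)/Q'(-1 + I) = (1 - 3*I)/(-1 - I) = 1 + 2*I

Sum of residues inside C: -1 + 6*I
∮_C f(z) dz = 2πi · (-1 + 6*I) = pi*(-12 - 2*I)

Final answer: pi*(-12 - 2*I)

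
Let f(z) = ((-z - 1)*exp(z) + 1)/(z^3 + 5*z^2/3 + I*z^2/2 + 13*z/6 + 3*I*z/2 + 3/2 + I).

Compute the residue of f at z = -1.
Write f(z) = P(z)/Q(z) with P(z) = (-z - 1)*exp(z) + 1 and Q(z) = z^3 + 5*z^2/3 + I*z^2/2 + 13*z/6 + 3*I*z/2 + 3/2 + I.
The denominator factors as Q(z) = (z + 2/3 - I)*(z + 1)*(z + 3*I/2), so z = -1 is a simple zero of Q and P is analytic there; z = -1 is therefore a simple pole and
  Res(f, z₀) = P(z₀)/Q'(z₀).

Q'(z) = 3*z^2 + 10*z/3 + I*z + 13/6 + 3*I/2, so Q'(-1) = 11/6 + I/2.
P(-1) = 1.

Res(f, -1) = (1)/(11/6 + I/2) = 33/65 - 9*I/65

Final answer: 33/65 - 9*I/65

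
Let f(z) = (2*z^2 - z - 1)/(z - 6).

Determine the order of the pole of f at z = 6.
1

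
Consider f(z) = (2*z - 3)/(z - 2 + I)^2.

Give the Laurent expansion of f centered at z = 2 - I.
Put w = z - (2 - I), i.e. z = w + 2 - I. The denominator is w^2, so it suffices to rewrite the numerator in powers of w.

P(z) = 2*z - 3
P(w + 2 - I) = 1 - 2*I + 2*w

Dividing each term by w^2:
  f = (1 - 2*I)/w^2 + 2/w

Substituting back w = z - 2 + I:
  f(z) = (1 - 2*I)/(z - 2 + I)^2 + 2/(z - 2 + I)

The series is finite because the numerator is a polynomial; the negative powers form the principal part, and the coefficient of 1/(z - 2 + I) gives Res(f, 2 - I) = 2.

Final answer: (1 - 2*I)/(z - 2 + I)^2 + 2/(z - 2 + I)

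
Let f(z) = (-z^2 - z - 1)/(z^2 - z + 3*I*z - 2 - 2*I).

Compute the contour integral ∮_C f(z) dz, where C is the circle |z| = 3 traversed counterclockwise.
pi*(-6 - 4*I)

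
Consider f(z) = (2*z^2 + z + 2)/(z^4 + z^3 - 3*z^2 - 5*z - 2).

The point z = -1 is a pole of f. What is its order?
Factor the denominator:
  z^4 + z^3 - 3*z^2 - 5*z - 2 = (z + 1)^3*(z - 2)

The numerator P(z) = 2*z^2 + z + 2 has P(-1) = 3 ≠ 0, so no factor of (z + 1) cancels.
Near z = -1 we can therefore write f(z) = g(z)/(z + 1)^3 with g analytic at -1 and g(-1) ≠ 0 (g is the numerator divided by the remaining denominator factors).

Hence z = -1 is a pole of order 3.

Final answer: 3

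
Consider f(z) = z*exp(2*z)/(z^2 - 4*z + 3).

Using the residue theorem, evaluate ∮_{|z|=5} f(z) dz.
By the residue theorem, ∮_C f(z) dz = 2πi · (sum of the residues of f at the poles inside |z| = 5).

The denominator factors as (z - 1)*(z - 3), so the singularities of f are simple poles at z = 1, z = 3.
  |1|² = 1 < 25 = 5², so this pole is inside the contour.
  |3|² = 9 < 25 = 5², so this pole is inside the contour.

With P(z) = z*exp(2*z) and Q(z) = z^2 - 4*z + 3, each pole is simple, so Res(f, z₀) = P(z₀)/Q'(z₀) with Q'(z) = 2*z - 4.
  Res(f, 1) = P(1)/Q'(1) = (exp(2))/(-2) = -exp(2)/2
  Res(f, 3) = P(3)/Q'(3) = (3*exp(6))/(2) = 3*exp(6)/2

Sum of residues inside C: -exp(2)/2 + 3*exp(6)/2
∮_C f(z) dz = 2πi · (-exp(2)/2 + 3*exp(6)/2) = -I*pi*exp(2) + 3*I*pi*exp(6)

Final answer: -I*pi*exp(2) + 3*I*pi*exp(6)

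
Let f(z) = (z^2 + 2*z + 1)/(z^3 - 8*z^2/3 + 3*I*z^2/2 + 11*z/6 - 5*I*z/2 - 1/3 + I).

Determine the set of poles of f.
The singularities of f are the zeros of the denominator. Factoring,
  z^3 - 8*z^2/3 + 3*I*z^2/2 + 11*z/6 - 5*I*z/2 - 1/3 + I = (z - 2/3)*(z - 1 + I)*(z - 1 + I/2)
so the candidates are z = 2/3, z = 1 - I, z = 1 - I/2.

Check the numerator P(z) = z^2 + 2*z + 1 at each one:
  P(2/3) = 25/9 ≠ 0, so z = 2/3 is a (simple) pole.
  P(1 - I) = 3 - 4*I ≠ 0, so z = 1 - I is a (simple) pole.
  P(1 - I/2) = 15/4 - 2*I ≠ 0, so z = 1 - I/2 is a (simple) pole.

Poles of f: {2/3, 1 - I, 1 - I/2}

Final answer: {2/3, 1 - I, 1 - I/2}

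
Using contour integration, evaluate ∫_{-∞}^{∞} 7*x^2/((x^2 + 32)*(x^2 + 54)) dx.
Let f(z) = 7*z^2/((z^2 + 32)*(z^2 + 54)). The denominator has no real zeros and deg Q - deg P = 2 ≥ 2, so the integral of f over the upper semicircle |z| = R tends to 0 as R → ∞. Closing the contour in the upper half-plane,
  ∫_{-∞}^{∞} f(x) dx = 2πi · Σ Res(f, z_k)  over the poles with Im z_k > 0.

Zeros of the denominator: z^2 + 32 = 0 gives z = ±4*sqrt(2)*I; z^2 + 54 = 0 gives z = ±3*sqrt(6)*I.
Upper half-plane: z = 4*sqrt(2)*I, z = 3*sqrt(6)*I (simple).

Each pole is a simple zero of Q(z) = z^4 + 86*z^2 + 1728, so Res(f, z₀) = P(z₀)/Q'(z₀) with P(z) = 7*z^2, Q'(z) = 4*z^3 + 172*z:
  Res(f, 4*sqrt(2)*I) = (-224)/(176*sqrt(2)*I) = 7*sqrt(2)*I/11
  Res(f, 3*sqrt(6)*I) = (-378)/(-132*sqrt(6)*I) = -21*sqrt(6)*I/44

Sum of residues: 7*I*(-3*sqrt(6) + 4*sqrt(2))/44
∫_{-∞}^{∞} f(x) dx = 2πi · (7*I*(-3*sqrt(6) + 4*sqrt(2))/44) = 7*pi*(-4*sqrt(2) + 3*sqrt(6))/22

Final answer: 7*pi*(-4*sqrt(2) + 3*sqrt(6))/22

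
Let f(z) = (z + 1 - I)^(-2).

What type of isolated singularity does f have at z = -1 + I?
Write f(z) = g(z)/(z + 1 - I)^2 with g(z) = 1.
g is entire and g(-1 + I) = 1 ≠ 0, so no factor of (z + 1 - I) cancels: the Laurent expansion of f about z = -1 + I starts at the power -2, i.e. lim_{z→z₀} (z - z₀)^2 f(z) = 1 is finite and nonzero.
So z = -1 + I is a pole of order 2.

Final answer: pole of order 2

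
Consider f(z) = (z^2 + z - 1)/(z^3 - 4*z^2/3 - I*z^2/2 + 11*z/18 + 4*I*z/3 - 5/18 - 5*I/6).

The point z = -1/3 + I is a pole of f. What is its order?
Factor the denominator:
  z^3 - 4*z^2/3 - I*z^2/2 + 11*z/18 + 4*I*z/3 - 5/18 - 5*I/6 = (z + 1/3 - I)*(z - 1)*(z - 2/3 + I/2)

The numerator P(z) = z^2 + z - 1 has P(-1/3 + I) = -20/9 + I/3 ≠ 0, so no factor of (z + 1/3 - I) cancels.
Near z = -1/3 + I we can therefore write f(z) = g(z)/(z + 1/3 - I) with g analytic at -1/3 + I and g(-1/3 + I) ≠ 0 (g is the numerator divided by the remaining denominator factors).

Hence z = -1/3 + I is a pole of order 1.

Final answer: 1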